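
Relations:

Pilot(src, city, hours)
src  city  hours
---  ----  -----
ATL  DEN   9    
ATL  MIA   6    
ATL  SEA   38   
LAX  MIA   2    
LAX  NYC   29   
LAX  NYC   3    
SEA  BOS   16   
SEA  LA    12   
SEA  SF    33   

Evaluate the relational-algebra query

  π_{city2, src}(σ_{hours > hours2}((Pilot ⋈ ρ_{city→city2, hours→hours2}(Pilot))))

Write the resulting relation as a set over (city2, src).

{(BOS, SEA), (DEN, ATL), (LA, SEA), (MIA, ATL), (MIA, LAX), (NYC, LAX)}

ρ[city→city2, hours→hours2]: schema becomes (src, city2, hours2); tuples unchanged.
Joining Pilot and ρ_{city→city2, hours→hours2}(Pilot) on src yields {(ATL, DEN, 9, DEN, 9), (ATL, DEN, 9, MIA, 6), (ATL, DEN, 9, SEA, 38), (ATL, MIA, 6, DEN, 9), (ATL, MIA, 6, MIA, 6), (ATL, MIA, 6, SEA, 38), (ATL, SEA, 38, DEN, 9), (ATL, SEA, 38, MIA, 6), (ATL, SEA, 38, SEA, 38), (LAX, MIA, 2, MIA, 2), (LAX, MIA, 2, NYC, 29), (LAX, MIA, 2, NYC, 3), (LAX, NYC, 29, MIA, 2), (LAX, NYC, 29, NYC, 29), (LAX, NYC, 29, NYC, 3), (LAX, NYC, 3, MIA, 2), (LAX, NYC, 3, NYC, 29), (LAX, NYC, 3, NYC, 3), (SEA, BOS, 16, BOS, 16), (SEA, BOS, 16, LA, 12), (SEA, BOS, 16, SF, 33), (SEA, LA, 12, BOS, 16), (SEA, LA, 12, LA, 12), (SEA, LA, 12, SF, 33), (SEA, SF, 33, BOS, 16), (SEA, SF, 33, LA, 12), (SEA, SF, 33, SF, 33)}.
Filtering on hours > hours2 leaves {(ATL, DEN, 9, MIA, 6), (ATL, SEA, 38, DEN, 9), (ATL, SEA, 38, MIA, 6), (LAX, NYC, 29, MIA, 2), (LAX, NYC, 29, NYC, 3), (LAX, NYC, 3, MIA, 2), (SEA, BOS, 16, LA, 12), (SEA, SF, 33, BOS, 16), (SEA, SF, 33, LA, 12)}.
π[city2, src]: project onto (city2, src) (3 duplicate(s) eliminated) → {(BOS, SEA), (DEN, ATL), (LA, SEA), (MIA, ATL), (MIA, LAX), (NYC, LAX)}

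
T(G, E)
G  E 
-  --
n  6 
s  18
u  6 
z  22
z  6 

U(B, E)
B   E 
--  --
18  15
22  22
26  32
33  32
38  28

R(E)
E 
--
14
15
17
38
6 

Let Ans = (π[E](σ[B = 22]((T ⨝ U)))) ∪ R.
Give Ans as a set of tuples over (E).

Natural join on E: {(z, 22, 22)}
Apply σ_{B = 22}; surviving tuples: {(z, 22, 22)}
π[E]: project onto (E) → {22}
Set union of the two operands is {14, 15, 17, 22, 38, 6}.

{14, 15, 17, 22, 38, 6}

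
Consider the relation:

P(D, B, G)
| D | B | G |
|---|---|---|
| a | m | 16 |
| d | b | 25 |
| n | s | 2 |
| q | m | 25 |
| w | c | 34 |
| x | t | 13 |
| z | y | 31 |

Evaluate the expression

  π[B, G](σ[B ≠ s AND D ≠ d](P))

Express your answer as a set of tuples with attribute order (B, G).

{(c, 34), (m, 16), (m, 25), (t, 13), (y, 31)}

Filtering on B ≠ s AND D ≠ d leaves {(a, m, 16), (q, m, 25), (w, c, 34), (x, t, 13), (z, y, 31)}.
π_{B, G} gives {(c, 34), (m, 16), (m, 25), (t, 13), (y, 31)}.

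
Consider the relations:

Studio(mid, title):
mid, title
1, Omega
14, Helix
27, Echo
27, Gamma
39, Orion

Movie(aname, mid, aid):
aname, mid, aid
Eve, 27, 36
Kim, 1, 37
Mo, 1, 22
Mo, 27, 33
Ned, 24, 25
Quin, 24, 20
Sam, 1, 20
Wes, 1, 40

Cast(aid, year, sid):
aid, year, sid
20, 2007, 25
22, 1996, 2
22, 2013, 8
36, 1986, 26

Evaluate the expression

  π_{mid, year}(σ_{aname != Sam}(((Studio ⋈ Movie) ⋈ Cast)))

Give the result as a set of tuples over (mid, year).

Studio ⋈ Movie (natural join on mid): {(1, Omega, Kim, 37), (1, Omega, Mo, 22), (1, Omega, Sam, 20), (1, Omega, Wes, 40), (27, Echo, Eve, 36), (27, Echo, Mo, 33), (27, Gamma, Eve, 36), (27, Gamma, Mo, 33)}
(Studio ⋈ Movie) ⋈ Cast (natural join on aid): {(1, Omega, Mo, 22, 1996, 2), (1, Omega, Mo, 22, 2013, 8), (1, Omega, Sam, 20, 2007, 25), (27, Echo, Eve, 36, 1986, 26), (27, Gamma, Eve, 36, 1986, 26)}
Filtering on aname != Sam leaves {(1, Omega, Mo, 22, 1996, 2), (1, Omega, Mo, 22, 2013, 8), (27, Echo, Eve, 36, 1986, 26), (27, Gamma, Eve, 36, 1986, 26)}.
π_{mid, year} gives {(1, 1996), (1, 2013), (27, 1986)} (1 duplicate(s) eliminated).

{(1, 1996), (1, 2013), (27, 1986)}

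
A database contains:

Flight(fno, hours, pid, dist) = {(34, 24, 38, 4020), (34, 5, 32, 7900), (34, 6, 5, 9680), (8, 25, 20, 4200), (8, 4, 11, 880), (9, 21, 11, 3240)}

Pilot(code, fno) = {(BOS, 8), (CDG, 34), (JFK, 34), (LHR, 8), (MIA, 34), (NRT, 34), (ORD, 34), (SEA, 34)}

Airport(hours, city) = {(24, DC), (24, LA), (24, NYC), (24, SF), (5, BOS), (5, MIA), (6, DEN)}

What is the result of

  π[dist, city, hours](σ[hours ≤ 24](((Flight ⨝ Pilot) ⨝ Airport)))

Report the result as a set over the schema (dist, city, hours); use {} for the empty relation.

Flight ⋈ Pilot (natural join on fno): {(34, 24, 38, 4020, CDG), (34, 24, 38, 4020, JFK), (34, 24, 38, 4020, MIA), (34, 24, 38, 4020, NRT), (34, 24, 38, 4020, ORD), (34, 24, 38, 4020, SEA), (34, 5, 32, 7900, CDG), (34, 5, 32, 7900, JFK), (34, 5, 32, 7900, MIA), (34, 5, 32, 7900, NRT), (34, 5, 32, 7900, ORD), (34, 5, 32, 7900, SEA), (34, 6, 5, 9680, CDG), (34, 6, 5, 9680, JFK), (34, 6, 5, 9680, MIA), (34, 6, 5, 9680, NRT), (34, 6, 5, 9680, ORD), (34, 6, 5, 9680, SEA), (8, 25, 20, 4200, BOS), (8, 25, 20, 4200, LHR), (8, 4, 11, 880, BOS), (8, 4, 11, 880, LHR)}
(Flight ⨝ Pilot) ⋈ Airport (natural join on hours): {(34, 24, 38, 4020, CDG, DC), (34, 24, 38, 4020, CDG, LA), (34, 24, 38, 4020, CDG, NYC), (34, 24, 38, 4020, CDG, SF), (34, 24, 38, 4020, JFK, DC), (34, 24, 38, 4020, JFK, LA), (34, 24, 38, 4020, JFK, NYC), (34, 24, 38, 4020, JFK, SF), (34, 24, 38, 4020, MIA, DC), (34, 24, 38, 4020, MIA, LA), (34, 24, 38, 4020, MIA, NYC), (34, 24, 38, 4020, MIA, SF), (34, 24, 38, 4020, NRT, DC), (34, 24, 38, 4020, NRT, LA), (34, 24, 38, 4020, NRT, NYC), (34, 24, 38, 4020, NRT, SF), (34, 24, 38, 4020, ORD, DC), (34, 24, 38, 4020, ORD, LA), (34, 24, 38, 4020, ORD, NYC), (34, 24, 38, 4020, ORD, SF), (34, 24, 38, 4020, SEA, DC), (34, 24, 38, 4020, SEA, LA), (34, 24, 38, 4020, SEA, NYC), (34, 24, 38, 4020, SEA, SF), (34, 5, 32, 7900, CDG, BOS), (34, 5, 32, 7900, CDG, MIA), (34, 5, 32, 7900, JFK, BOS), (34, 5, 32, 7900, JFK, MIA), (34, 5, 32, 7900, MIA, BOS), (34, 5, 32, 7900, MIA, MIA), (34, 5, 32, 7900, NRT, BOS), (34, 5, 32, 7900, NRT, MIA), (34, 5, 32, 7900, ORD, BOS), (34, 5, 32, 7900, ORD, MIA), (34, 5, 32, 7900, SEA, BOS), (34, 5, 32, 7900, SEA, MIA), (34, 6, 5, 9680, CDG, DEN), (34, 6, 5, 9680, JFK, DEN), (34, 6, 5, 9680, MIA, DEN), (34, 6, 5, 9680, NRT, DEN), (34, 6, 5, 9680, ORD, DEN), (34, 6, 5, 9680, SEA, DEN)}
Apply σ_{hours ≤ 24}; surviving tuples: {(34, 24, 38, 4020, CDG, DC), (34, 24, 38, 4020, CDG, LA), (34, 24, 38, 4020, CDG, NYC), (34, 24, 38, 4020, CDG, SF), (34, 24, 38, 4020, JFK, DC), (34, 24, 38, 4020, JFK, LA), (34, 24, 38, 4020, JFK, NYC), (34, 24, 38, 4020, JFK, SF), (34, 24, 38, 4020, MIA, DC), (34, 24, 38, 4020, MIA, LA), (34, 24, 38, 4020, MIA, NYC), (34, 24, 38, 4020, MIA, SF), (34, 24, 38, 4020, NRT, DC), (34, 24, 38, 4020, NRT, LA), (34, 24, 38, 4020, NRT, NYC), (34, 24, 38, 4020, NRT, SF), (34, 24, 38, 4020, ORD, DC), (34, 24, 38, 4020, ORD, LA), (34, 24, 38, 4020, ORD, NYC), (34, 24, 38, 4020, ORD, SF), (34, 24, 38, 4020, SEA, DC), (34, 24, 38, 4020, SEA, LA), (34, 24, 38, 4020, SEA, NYC), (34, 24, 38, 4020, SEA, SF), (34, 5, 32, 7900, CDG, BOS), (34, 5, 32, 7900, CDG, MIA), (34, 5, 32, 7900, JFK, BOS), (34, 5, 32, 7900, JFK, MIA), (34, 5, 32, 7900, MIA, BOS), (34, 5, 32, 7900, MIA, MIA), (34, 5, 32, 7900, NRT, BOS), (34, 5, 32, 7900, NRT, MIA), (34, 5, 32, 7900, ORD, BOS), (34, 5, 32, 7900, ORD, MIA), (34, 5, 32, 7900, SEA, BOS), (34, 5, 32, 7900, SEA, MIA), (34, 6, 5, 9680, CDG, DEN), (34, 6, 5, 9680, JFK, DEN), (34, 6, 5, 9680, MIA, DEN), (34, 6, 5, 9680, NRT, DEN), (34, 6, 5, 9680, ORD, DEN), (34, 6, 5, 9680, SEA, DEN)}
π[dist, city, hours]: project onto (dist, city, hours) (35 duplicate(s) eliminated) → {(4020, DC, 24), (4020, LA, 24), (4020, NYC, 24), (4020, SF, 24), (7900, BOS, 5), (7900, MIA, 5), (9680, DEN, 6)}

{(4020, DC, 24), (4020, LA, 24), (4020, NYC, 24), (4020, SF, 24), (7900, BOS, 5), (7900, MIA, 5), (9680, DEN, 6)}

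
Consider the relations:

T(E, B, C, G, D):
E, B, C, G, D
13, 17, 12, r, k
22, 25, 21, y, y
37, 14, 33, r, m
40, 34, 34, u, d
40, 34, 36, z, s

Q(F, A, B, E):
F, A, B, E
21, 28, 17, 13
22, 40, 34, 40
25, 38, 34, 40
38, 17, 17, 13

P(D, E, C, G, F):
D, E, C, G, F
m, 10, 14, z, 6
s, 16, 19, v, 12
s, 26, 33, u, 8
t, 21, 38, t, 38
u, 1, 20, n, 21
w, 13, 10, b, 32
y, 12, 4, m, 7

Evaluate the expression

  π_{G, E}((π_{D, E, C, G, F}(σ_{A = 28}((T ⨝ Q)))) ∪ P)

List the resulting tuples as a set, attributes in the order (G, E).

{(b, 13), (m, 12), (n, 1), (r, 13), (t, 21), (u, 26), (v, 16), (z, 10)}

T ⋈ Q (natural join on E, B): {(13, 17, 12, r, k, 21, 28), (13, 17, 12, r, k, 38, 17), (40, 34, 34, u, d, 22, 40), (40, 34, 34, u, d, 25, 38), (40, 34, 36, z, s, 22, 40), (40, 34, 36, z, s, 25, 38)}
Filtering on A = 28 leaves {(13, 17, 12, r, k, 21, 28)}.
Keep only column(s) D, E, C, G, F: {(k, 13, 12, r, 21)}
Taking the union: {(k, 13, 12, r, 21), (m, 10, 14, z, 6), (s, 16, 19, v, 12), (s, 26, 33, u, 8), (t, 21, 38, t, 38), (u, 1, 20, n, 21), (w, 13, 10, b, 32), (y, 12, 4, m, 7)}
Keep only column(s) G, E: {(b, 13), (m, 12), (n, 1), (r, 13), (t, 21), (u, 26), (v, 16), (z, 10)}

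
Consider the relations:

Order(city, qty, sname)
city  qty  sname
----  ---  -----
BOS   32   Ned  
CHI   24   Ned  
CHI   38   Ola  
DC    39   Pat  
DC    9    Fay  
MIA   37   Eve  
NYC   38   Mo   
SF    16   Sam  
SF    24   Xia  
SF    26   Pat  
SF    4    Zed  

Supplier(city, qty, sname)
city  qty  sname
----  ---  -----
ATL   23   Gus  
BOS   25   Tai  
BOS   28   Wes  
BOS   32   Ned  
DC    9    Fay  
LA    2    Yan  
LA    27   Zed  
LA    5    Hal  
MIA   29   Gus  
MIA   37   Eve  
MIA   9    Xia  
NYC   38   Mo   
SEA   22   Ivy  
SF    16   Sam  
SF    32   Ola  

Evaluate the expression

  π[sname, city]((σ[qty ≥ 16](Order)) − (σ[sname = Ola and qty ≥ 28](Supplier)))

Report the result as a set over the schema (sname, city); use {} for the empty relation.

Selection qty ≥ 16: {(BOS, 32, Ned), (CHI, 24, Ned), (CHI, 38, Ola), (DC, 39, Pat), (MIA, 37, Eve), (NYC, 38, Mo), (SF, 16, Sam), (SF, 24, Xia), (SF, 26, Pat)}
Selection sname = Ola and qty ≥ 28: {(SF, 32, Ola)}
Taking the difference: {(BOS, 32, Ned), (CHI, 24, Ned), (CHI, 38, Ola), (DC, 39, Pat), (MIA, 37, Eve), (NYC, 38, Mo), (SF, 16, Sam), (SF, 24, Xia), (SF, 26, Pat)}
π[sname, city]: project onto (sname, city) → {(Eve, MIA), (Mo, NYC), (Ned, BOS), (Ned, CHI), (Ola, CHI), (Pat, DC), (Pat, SF), (Sam, SF), (Xia, SF)}

{(Eve, MIA), (Mo, NYC), (Ned, BOS), (Ned, CHI), (Ola, CHI), (Pat, DC), (Pat, SF), (Sam, SF), (Xia, SF)}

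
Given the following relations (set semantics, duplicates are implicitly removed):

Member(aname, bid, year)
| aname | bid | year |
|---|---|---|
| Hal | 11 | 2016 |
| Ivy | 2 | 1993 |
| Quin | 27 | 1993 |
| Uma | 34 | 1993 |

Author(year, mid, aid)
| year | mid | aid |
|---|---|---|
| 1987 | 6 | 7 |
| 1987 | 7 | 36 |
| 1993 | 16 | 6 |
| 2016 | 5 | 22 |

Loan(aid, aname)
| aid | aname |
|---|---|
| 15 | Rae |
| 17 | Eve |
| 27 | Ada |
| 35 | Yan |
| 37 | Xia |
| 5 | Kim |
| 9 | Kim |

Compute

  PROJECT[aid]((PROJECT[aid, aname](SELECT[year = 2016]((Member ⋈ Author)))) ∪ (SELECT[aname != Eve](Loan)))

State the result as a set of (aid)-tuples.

Member ⋈ Author (natural join on year): {(Hal, 11, 2016, 5, 22), (Ivy, 2, 1993, 16, 6), (Quin, 27, 1993, 16, 6), (Uma, 34, 1993, 16, 6)}
σ[year = 2016]: keep tuples satisfying year = 2016 → {(Hal, 11, 2016, 5, 22)}
Keep only column(s) aid, aname: {(22, Hal)}
σ[aname != Eve]: keep tuples satisfying aname != Eve → {(15, Rae), (27, Ada), (35, Yan), (37, Xia), (5, Kim), (9, Kim)}
Taking the union: {(15, Rae), (22, Hal), (27, Ada), (35, Yan), (37, Xia), (5, Kim), (9, Kim)}
Keep only column(s) aid: {15, 22, 27, 35, 37, 5, 9}

{15, 22, 27, 35, 37, 5, 9}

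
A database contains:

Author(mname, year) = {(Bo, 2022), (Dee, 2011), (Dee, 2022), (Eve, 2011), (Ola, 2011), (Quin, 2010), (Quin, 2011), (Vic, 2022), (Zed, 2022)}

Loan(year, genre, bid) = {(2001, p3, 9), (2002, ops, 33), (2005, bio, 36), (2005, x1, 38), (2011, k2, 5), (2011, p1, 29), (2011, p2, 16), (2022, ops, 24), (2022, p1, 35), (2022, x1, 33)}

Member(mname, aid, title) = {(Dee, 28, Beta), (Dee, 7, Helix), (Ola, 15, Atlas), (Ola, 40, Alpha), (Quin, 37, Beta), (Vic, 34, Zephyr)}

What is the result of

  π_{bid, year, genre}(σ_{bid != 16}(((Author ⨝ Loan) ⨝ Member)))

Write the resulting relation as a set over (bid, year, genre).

{(24, 2022, ops), (29, 2011, p1), (33, 2022, x1), (35, 2022, p1), (5, 2011, k2)}

Author ⋈ Loan (natural join on year): {(Bo, 2022, ops, 24), (Bo, 2022, p1, 35), (Bo, 2022, x1, 33), (Dee, 2011, k2, 5), (Dee, 2011, p1, 29), (Dee, 2011, p2, 16), (Dee, 2022, ops, 24), (Dee, 2022, p1, 35), (Dee, 2022, x1, 33), (Eve, 2011, k2, 5), (Eve, 2011, p1, 29), (Eve, 2011, p2, 16), (Ola, 2011, k2, 5), (Ola, 2011, p1, 29), (Ola, 2011, p2, 16), (Quin, 2011, k2, 5), (Quin, 2011, p1, 29), (Quin, 2011, p2, 16), (Vic, 2022, ops, 24), (Vic, 2022, p1, 35), (Vic, 2022, x1, 33), (Zed, 2022, ops, 24), (Zed, 2022, p1, 35), (Zed, 2022, x1, 33)}
(Author ⨝ Loan) ⋈ Member (natural join on mname): {(Dee, 2011, k2, 5, 28, Beta), (Dee, 2011, k2, 5, 7, Helix), (Dee, 2011, p1, 29, 28, Beta), (Dee, 2011, p1, 29, 7, Helix), (Dee, 2011, p2, 16, 28, Beta), (Dee, 2011, p2, 16, 7, Helix), (Dee, 2022, ops, 24, 28, Beta), (Dee, 2022, ops, 24, 7, Helix), (Dee, 2022, p1, 35, 28, Beta), (Dee, 2022, p1, 35, 7, Helix), (Dee, 2022, x1, 33, 28, Beta), (Dee, 2022, x1, 33, 7, Helix), (Ola, 2011, k2, 5, 15, Atlas), (Ola, 2011, k2, 5, 40, Alpha), (Ola, 2011, p1, 29, 15, Atlas), (Ola, 2011, p1, 29, 40, Alpha), (Ola, 2011, p2, 16, 15, Atlas), (Ola, 2011, p2, 16, 40, Alpha), (Quin, 2011, k2, 5, 37, Beta), (Quin, 2011, p1, 29, 37, Beta), (Quin, 2011, p2, 16, 37, Beta), (Vic, 2022, ops, 24, 34, Zephyr), (Vic, 2022, p1, 35, 34, Zephyr), (Vic, 2022, x1, 33, 34, Zephyr)}
Apply σ_{bid != 16}; surviving tuples: {(Dee, 2011, k2, 5, 28, Beta), (Dee, 2011, k2, 5, 7, Helix), (Dee, 2011, p1, 29, 28, Beta), (Dee, 2011, p1, 29, 7, Helix), (Dee, 2022, ops, 24, 28, Beta), (Dee, 2022, ops, 24, 7, Helix), (Dee, 2022, p1, 35, 28, Beta), (Dee, 2022, p1, 35, 7, Helix), (Dee, 2022, x1, 33, 28, Beta), (Dee, 2022, x1, 33, 7, Helix), (Ola, 2011, k2, 5, 15, Atlas), (Ola, 2011, k2, 5, 40, Alpha), (Ola, 2011, p1, 29, 15, Atlas), (Ola, 2011, p1, 29, 40, Alpha), (Quin, 2011, k2, 5, 37, Beta), (Quin, 2011, p1, 29, 37, Beta), (Vic, 2022, ops, 24, 34, Zephyr), (Vic, 2022, p1, 35, 34, Zephyr), (Vic, 2022, x1, 33, 34, Zephyr)}
π_{bid, year, genre} gives {(24, 2022, ops), (29, 2011, p1), (33, 2022, x1), (35, 2022, p1), (5, 2011, k2)} (14 duplicate(s) eliminated).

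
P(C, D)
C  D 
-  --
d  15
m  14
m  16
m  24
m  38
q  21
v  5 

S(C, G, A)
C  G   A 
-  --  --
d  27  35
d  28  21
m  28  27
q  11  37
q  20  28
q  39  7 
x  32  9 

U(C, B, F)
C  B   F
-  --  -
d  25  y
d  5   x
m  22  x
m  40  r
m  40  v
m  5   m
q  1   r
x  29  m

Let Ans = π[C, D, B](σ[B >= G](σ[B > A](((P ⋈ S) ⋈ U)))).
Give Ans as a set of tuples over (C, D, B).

P ⋈ S (natural join on C): {(d, 15, 27, 35), (d, 15, 28, 21), (m, 14, 28, 27), (m, 16, 28, 27), (m, 24, 28, 27), (m, 38, 28, 27), (q, 21, 11, 37), (q, 21, 20, 28), (q, 21, 39, 7)}
(P ⋈ S) ⋈ U (natural join on C): {(d, 15, 27, 35, 25, y), (d, 15, 27, 35, 5, x), (d, 15, 28, 21, 25, y), (d, 15, 28, 21, 5, x), (m, 14, 28, 27, 22, x), (m, 14, 28, 27, 40, r), (m, 14, 28, 27, 40, v), (m, 14, 28, 27, 5, m), (m, 16, 28, 27, 22, x), (m, 16, 28, 27, 40, r), (m, 16, 28, 27, 40, v), (m, 16, 28, 27, 5, m), (m, 24, 28, 27, 22, x), (m, 24, 28, 27, 40, r), (m, 24, 28, 27, 40, v), (m, 24, 28, 27, 5, m), (m, 38, 28, 27, 22, x), (m, 38, 28, 27, 40, r), (m, 38, 28, 27, 40, v), (m, 38, 28, 27, 5, m), (q, 21, 11, 37, 1, r), (q, 21, 20, 28, 1, r), (q, 21, 39, 7, 1, r)}
σ[B > A]: keep tuples satisfying B > A → {(d, 15, 28, 21, 25, y), (m, 14, 28, 27, 40, r), (m, 14, 28, 27, 40, v), (m, 16, 28, 27, 40, r), (m, 16, 28, 27, 40, v), (m, 24, 28, 27, 40, r), (m, 24, 28, 27, 40, v), (m, 38, 28, 27, 40, r), (m, 38, 28, 27, 40, v)}
σ[B >= G]: keep tuples satisfying B >= G → {(m, 14, 28, 27, 40, r), (m, 14, 28, 27, 40, v), (m, 16, 28, 27, 40, r), (m, 16, 28, 27, 40, v), (m, 24, 28, 27, 40, r), (m, 24, 28, 27, 40, v), (m, 38, 28, 27, 40, r), (m, 38, 28, 27, 40, v)}
Projecting to C, D, B (4 duplicate(s) eliminated): {(m, 14, 40), (m, 16, 40), (m, 24, 40), (m, 38, 40)}

{(m, 14, 40), (m, 16, 40), (m, 24, 40), (m, 38, 40)}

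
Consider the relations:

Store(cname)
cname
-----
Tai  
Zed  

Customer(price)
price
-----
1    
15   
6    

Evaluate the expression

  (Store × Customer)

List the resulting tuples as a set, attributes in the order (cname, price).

{(Tai, 1), (Tai, 15), (Tai, 6), (Zed, 1), (Zed, 15), (Zed, 6)}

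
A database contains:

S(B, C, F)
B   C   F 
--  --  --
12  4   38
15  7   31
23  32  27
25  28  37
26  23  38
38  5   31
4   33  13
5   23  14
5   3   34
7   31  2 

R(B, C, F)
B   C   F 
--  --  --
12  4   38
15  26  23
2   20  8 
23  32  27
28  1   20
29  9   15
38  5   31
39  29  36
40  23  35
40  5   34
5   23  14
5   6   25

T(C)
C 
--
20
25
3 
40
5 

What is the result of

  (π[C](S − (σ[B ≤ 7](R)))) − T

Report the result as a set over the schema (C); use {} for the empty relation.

{23, 28, 31, 32, 33, 4, 7}

σ[B ≤ 7]: keep tuples satisfying B ≤ 7 → {(2, 20, 8), (5, 23, 14), (5, 6, 25)}
Difference: {(12, 4, 38), (15, 7, 31), (23, 32, 27), (25, 28, 37), (26, 23, 38), (38, 5, 31), (4, 33, 13), (5, 23, 14), (5, 3, 34), (7, 31, 2)} with {(2, 20, 8), (5, 23, 14), (5, 6, 25)} → {(12, 4, 38), (15, 7, 31), (23, 32, 27), (25, 28, 37), (26, 23, 38), (38, 5, 31), (4, 33, 13), (5, 3, 34), (7, 31, 2)}
π_{C} gives {23, 28, 3, 31, 32, 33, 4, 5, 7}.
Difference: {23, 28, 3, 31, 32, 33, 4, 5, 7} with {20, 25, 3, 40, 5} → {23, 28, 31, 32, 33, 4, 7}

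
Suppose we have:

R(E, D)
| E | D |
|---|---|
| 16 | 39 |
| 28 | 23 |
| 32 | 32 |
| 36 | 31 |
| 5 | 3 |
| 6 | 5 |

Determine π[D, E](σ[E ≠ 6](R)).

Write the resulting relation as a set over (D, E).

Apply σ_{E ≠ 6}; surviving tuples: {(16, 39), (28, 23), (32, 32), (36, 31), (5, 3)}
π[D, E]: project onto (D, E) → {(23, 28), (3, 5), (31, 36), (32, 32), (39, 16)}

{(23, 28), (3, 5), (31, 36), (32, 32), (39, 16)}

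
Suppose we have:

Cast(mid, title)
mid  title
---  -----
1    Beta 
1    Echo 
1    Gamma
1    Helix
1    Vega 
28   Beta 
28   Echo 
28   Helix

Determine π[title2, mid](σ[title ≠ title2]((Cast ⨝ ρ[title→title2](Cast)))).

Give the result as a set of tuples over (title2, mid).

{(Beta, 1), (Beta, 28), (Echo, 1), (Echo, 28), (Gamma, 1), (Helix, 1), (Helix, 28), (Vega, 1)}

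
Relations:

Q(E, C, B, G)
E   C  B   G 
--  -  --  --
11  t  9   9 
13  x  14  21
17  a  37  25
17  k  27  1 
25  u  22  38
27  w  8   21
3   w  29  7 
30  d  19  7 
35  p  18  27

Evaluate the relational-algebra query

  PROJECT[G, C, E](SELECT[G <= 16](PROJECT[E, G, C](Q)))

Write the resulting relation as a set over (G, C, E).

{(1, k, 17), (7, d, 30), (7, w, 3), (9, t, 11)}

Keep only column(s) E, G, C: {(11, 9, t), (13, 21, x), (17, 1, k), (17, 25, a), (25, 38, u), (27, 21, w), (3, 7, w), (30, 7, d), (35, 27, p)}
σ[G <= 16]: keep tuples satisfying G <= 16 → {(11, 9, t), (17, 1, k), (3, 7, w), (30, 7, d)}
Keep only column(s) G, C, E: {(1, k, 17), (7, d, 30), (7, w, 3), (9, t, 11)}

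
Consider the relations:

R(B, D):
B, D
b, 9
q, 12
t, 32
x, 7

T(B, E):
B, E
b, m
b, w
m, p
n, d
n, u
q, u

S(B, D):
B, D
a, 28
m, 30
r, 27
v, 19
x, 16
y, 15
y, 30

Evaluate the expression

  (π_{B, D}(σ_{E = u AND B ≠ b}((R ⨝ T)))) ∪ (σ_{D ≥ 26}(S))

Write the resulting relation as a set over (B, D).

{(a, 28), (m, 30), (q, 12), (r, 27), (y, 30)}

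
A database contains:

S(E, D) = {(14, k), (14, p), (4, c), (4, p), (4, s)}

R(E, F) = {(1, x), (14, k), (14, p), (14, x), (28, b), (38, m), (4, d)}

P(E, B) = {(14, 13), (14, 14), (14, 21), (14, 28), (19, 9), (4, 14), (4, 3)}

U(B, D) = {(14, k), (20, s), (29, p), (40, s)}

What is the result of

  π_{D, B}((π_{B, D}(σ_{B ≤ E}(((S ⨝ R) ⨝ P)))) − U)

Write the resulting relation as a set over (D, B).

{(c, 3), (k, 13), (p, 13), (p, 14), (p, 3), (s, 3)}

Natural join on E: {(14, k, k), (14, k, p), (14, k, x), (14, p, k), (14, p, p), (14, p, x), (4, c, d), (4, p, d), (4, s, d)}
Natural join on E: {(14, k, k, 13), (14, k, k, 14), (14, k, k, 21), (14, k, k, 28), (14, k, p, 13), (14, k, p, 14), (14, k, p, 21), (14, k, p, 28), (14, k, x, 13), (14, k, x, 14), (14, k, x, 21), (14, k, x, 28), (14, p, k, 13), (14, p, k, 14), (14, p, k, 21), (14, p, k, 28), (14, p, p, 13), (14, p, p, 14), (14, p, p, 21), (14, p, p, 28), (14, p, x, 13), (14, p, x, 14), (14, p, x, 21), (14, p, x, 28), (4, c, d, 14), (4, c, d, 3), (4, p, d, 14), (4, p, d, 3), (4, s, d, 14), (4, s, d, 3)}
Filtering on B ≤ E leaves {(14, k, k, 13), (14, k, k, 14), (14, k, p, 13), (14, k, p, 14), (14, k, x, 13), (14, k, x, 14), (14, p, k, 13), (14, p, k, 14), (14, p, p, 13), (14, p, p, 14), (14, p, x, 13), (14, p, x, 14), (4, c, d, 3), (4, p, d, 3), (4, s, d, 3)}.
π_{B, D} gives {(13, k), (13, p), (14, k), (14, p), (3, c), (3, p), (3, s)} (8 duplicate(s) eliminated).
Difference: {(13, k), (13, p), (14, k), (14, p), (3, c), (3, p), (3, s)} with {(14, k), (20, s), (29, p), (40, s)} → {(13, k), (13, p), (14, p), (3, c), (3, p), (3, s)}
π_{D, B} gives {(c, 3), (k, 13), (p, 13), (p, 14), (p, 3), (s, 3)}.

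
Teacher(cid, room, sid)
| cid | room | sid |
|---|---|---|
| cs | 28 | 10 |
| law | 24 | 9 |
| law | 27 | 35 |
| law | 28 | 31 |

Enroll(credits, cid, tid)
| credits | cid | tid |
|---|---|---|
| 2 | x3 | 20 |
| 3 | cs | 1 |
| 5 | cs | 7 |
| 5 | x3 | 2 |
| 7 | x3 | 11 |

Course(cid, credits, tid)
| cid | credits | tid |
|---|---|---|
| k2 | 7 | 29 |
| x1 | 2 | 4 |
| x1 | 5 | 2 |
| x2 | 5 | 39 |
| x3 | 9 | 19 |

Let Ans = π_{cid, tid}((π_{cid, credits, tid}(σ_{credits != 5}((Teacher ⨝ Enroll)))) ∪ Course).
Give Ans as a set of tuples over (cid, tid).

Teacher ⋈ Enroll (natural join on cid): {(cs, 28, 10, 3, 1), (cs, 28, 10, 5, 7)}
Filtering on credits != 5 leaves {(cs, 28, 10, 3, 1)}.
Keep only column(s) cid, credits, tid: {(cs, 3, 1)}
Union: {(cs, 3, 1)} with {(k2, 7, 29), (x1, 2, 4), (x1, 5, 2), (x2, 5, 39), (x3, 9, 19)} → {(cs, 3, 1), (k2, 7, 29), (x1, 2, 4), (x1, 5, 2), (x2, 5, 39), (x3, 9, 19)}
Keep only column(s) cid, tid: {(cs, 1), (k2, 29), (x1, 2), (x1, 4), (x2, 39), (x3, 19)}

{(cs, 1), (k2, 29), (x1, 2), (x1, 4), (x2, 39), (x3, 19)}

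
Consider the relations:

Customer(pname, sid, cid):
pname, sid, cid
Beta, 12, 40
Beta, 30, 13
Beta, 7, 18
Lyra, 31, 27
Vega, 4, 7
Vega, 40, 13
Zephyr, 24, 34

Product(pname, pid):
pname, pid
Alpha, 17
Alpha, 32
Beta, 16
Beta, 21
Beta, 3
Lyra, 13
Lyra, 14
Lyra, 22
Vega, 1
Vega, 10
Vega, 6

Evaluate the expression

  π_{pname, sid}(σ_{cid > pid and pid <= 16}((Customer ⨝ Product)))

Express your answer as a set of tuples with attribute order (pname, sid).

Joining Customer and Product on pname yields {(Beta, 12, 40, 16), (Beta, 12, 40, 21), (Beta, 12, 40, 3), (Beta, 30, 13, 16), (Beta, 30, 13, 21), (Beta, 30, 13, 3), (Beta, 7, 18, 16), (Beta, 7, 18, 21), (Beta, 7, 18, 3), (Lyra, 31, 27, 13), (Lyra, 31, 27, 14), (Lyra, 31, 27, 22), (Vega, 4, 7, 1), (Vega, 4, 7, 10), (Vega, 4, 7, 6), (Vega, 40, 13, 1), (Vega, 40, 13, 10), (Vega, 40, 13, 6)}.
Apply σ_{cid > pid and pid <= 16}; surviving tuples: {(Beta, 12, 40, 16), (Beta, 12, 40, 3), (Beta, 30, 13, 3), (Beta, 7, 18, 16), (Beta, 7, 18, 3), (Lyra, 31, 27, 13), (Lyra, 31, 27, 14), (Vega, 4, 7, 1), (Vega, 4, 7, 6), (Vega, 40, 13, 1), (Vega, 40, 13, 10), (Vega, 40, 13, 6)}
Projecting to pname, sid (6 duplicate(s) eliminated): {(Beta, 12), (Beta, 30), (Beta, 7), (Lyra, 31), (Vega, 4), (Vega, 40)}

{(Beta, 12), (Beta, 30), (Beta, 7), (Lyra, 31), (Vega, 4), (Vega, 40)}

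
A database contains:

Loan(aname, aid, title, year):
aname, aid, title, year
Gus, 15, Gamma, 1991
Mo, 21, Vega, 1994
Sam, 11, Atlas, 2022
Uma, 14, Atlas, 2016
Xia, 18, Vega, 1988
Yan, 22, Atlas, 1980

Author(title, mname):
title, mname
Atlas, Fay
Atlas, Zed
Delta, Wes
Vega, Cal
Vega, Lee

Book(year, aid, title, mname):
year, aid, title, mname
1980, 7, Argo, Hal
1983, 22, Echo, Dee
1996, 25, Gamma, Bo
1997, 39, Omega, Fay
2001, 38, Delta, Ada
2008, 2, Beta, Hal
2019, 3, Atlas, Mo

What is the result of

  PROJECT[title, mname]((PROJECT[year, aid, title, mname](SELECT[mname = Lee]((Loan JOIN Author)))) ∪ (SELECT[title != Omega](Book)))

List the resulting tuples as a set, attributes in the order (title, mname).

{(Argo, Hal), (Atlas, Mo), (Beta, Hal), (Delta, Ada), (Echo, Dee), (Gamma, Bo), (Vega, Lee)}

Loan ⋈ Author (natural join on title): {(Mo, 21, Vega, 1994, Cal), (Mo, 21, Vega, 1994, Lee), (Sam, 11, Atlas, 2022, Fay), (Sam, 11, Atlas, 2022, Zed), (Uma, 14, Atlas, 2016, Fay), (Uma, 14, Atlas, 2016, Zed), (Xia, 18, Vega, 1988, Cal), (Xia, 18, Vega, 1988, Lee), (Yan, 22, Atlas, 1980, Fay), (Yan, 22, Atlas, 1980, Zed)}
σ[mname = Lee]: keep tuples satisfying mname = Lee → {(Mo, 21, Vega, 1994, Lee), (Xia, 18, Vega, 1988, Lee)}
π_{year, aid, title, mname} gives {(1988, 18, Vega, Lee), (1994, 21, Vega, Lee)}.
σ[title != Omega]: keep tuples satisfying title != Omega → {(1980, 7, Argo, Hal), (1983, 22, Echo, Dee), (1996, 25, Gamma, Bo), (2001, 38, Delta, Ada), (2008, 2, Beta, Hal), (2019, 3, Atlas, Mo)}
Set union of the two operands is {(1980, 7, Argo, Hal), (1983, 22, Echo, Dee), (1988, 18, Vega, Lee), (1994, 21, Vega, Lee), (1996, 25, Gamma, Bo), (2001, 38, Delta, Ada), (2008, 2, Beta, Hal), (2019, 3, Atlas, Mo)}.
π_{title, mname} gives {(Argo, Hal), (Atlas, Mo), (Beta, Hal), (Delta, Ada), (Echo, Dee), (Gamma, Bo), (Vega, Lee)} (1 duplicate(s) eliminated).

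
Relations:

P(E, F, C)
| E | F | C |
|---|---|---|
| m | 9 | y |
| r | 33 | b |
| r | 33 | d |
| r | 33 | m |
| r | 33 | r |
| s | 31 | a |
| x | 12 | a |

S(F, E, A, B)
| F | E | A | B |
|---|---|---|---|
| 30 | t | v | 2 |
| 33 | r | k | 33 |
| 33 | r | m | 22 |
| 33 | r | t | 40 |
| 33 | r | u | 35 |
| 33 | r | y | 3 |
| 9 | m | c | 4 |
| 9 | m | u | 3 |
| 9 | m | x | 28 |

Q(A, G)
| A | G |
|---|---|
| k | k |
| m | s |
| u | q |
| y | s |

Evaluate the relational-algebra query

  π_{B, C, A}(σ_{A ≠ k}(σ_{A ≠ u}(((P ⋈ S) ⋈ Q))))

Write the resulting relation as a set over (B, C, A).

Natural join on E, F: {(m, 9, y, c, 4), (m, 9, y, u, 3), (m, 9, y, x, 28), (r, 33, b, k, 33), (r, 33, b, m, 22), (r, 33, b, t, 40), (r, 33, b, u, 35), (r, 33, b, y, 3), (r, 33, d, k, 33), (r, 33, d, m, 22), (r, 33, d, t, 40), (r, 33, d, u, 35), (r, 33, d, y, 3), (r, 33, m, k, 33), (r, 33, m, m, 22), (r, 33, m, t, 40), (r, 33, m, u, 35), (r, 33, m, y, 3), (r, 33, r, k, 33), (r, 33, r, m, 22), (r, 33, r, t, 40), (r, 33, r, u, 35), (r, 33, r, y, 3)}
Natural join on A: {(m, 9, y, u, 3, q), (r, 33, b, k, 33, k), (r, 33, b, m, 22, s), (r, 33, b, u, 35, q), (r, 33, b, y, 3, s), (r, 33, d, k, 33, k), (r, 33, d, m, 22, s), (r, 33, d, u, 35, q), (r, 33, d, y, 3, s), (r, 33, m, k, 33, k), (r, 33, m, m, 22, s), (r, 33, m, u, 35, q), (r, 33, m, y, 3, s), (r, 33, r, k, 33, k), (r, 33, r, m, 22, s), (r, 33, r, u, 35, q), (r, 33, r, y, 3, s)}
Apply σ_{A ≠ u}; surviving tuples: {(r, 33, b, k, 33, k), (r, 33, b, m, 22, s), (r, 33, b, y, 3, s), (r, 33, d, k, 33, k), (r, 33, d, m, 22, s), (r, 33, d, y, 3, s), (r, 33, m, k, 33, k), (r, 33, m, m, 22, s), (r, 33, m, y, 3, s), (r, 33, r, k, 33, k), (r, 33, r, m, 22, s), (r, 33, r, y, 3, s)}
Apply σ_{A ≠ k}; surviving tuples: {(r, 33, b, m, 22, s), (r, 33, b, y, 3, s), (r, 33, d, m, 22, s), (r, 33, d, y, 3, s), (r, 33, m, m, 22, s), (r, 33, m, y, 3, s), (r, 33, r, m, 22, s), (r, 33, r, y, 3, s)}
π_{B, C, A} gives {(22, b, m), (22, d, m), (22, m, m), (22, r, m), (3, b, y), (3, d, y), (3, m, y), (3, r, y)}.

{(22, b, m), (22, d, m), (22, m, m), (22, r, m), (3, b, y), (3, d, y), (3, m, y), (3, r, y)}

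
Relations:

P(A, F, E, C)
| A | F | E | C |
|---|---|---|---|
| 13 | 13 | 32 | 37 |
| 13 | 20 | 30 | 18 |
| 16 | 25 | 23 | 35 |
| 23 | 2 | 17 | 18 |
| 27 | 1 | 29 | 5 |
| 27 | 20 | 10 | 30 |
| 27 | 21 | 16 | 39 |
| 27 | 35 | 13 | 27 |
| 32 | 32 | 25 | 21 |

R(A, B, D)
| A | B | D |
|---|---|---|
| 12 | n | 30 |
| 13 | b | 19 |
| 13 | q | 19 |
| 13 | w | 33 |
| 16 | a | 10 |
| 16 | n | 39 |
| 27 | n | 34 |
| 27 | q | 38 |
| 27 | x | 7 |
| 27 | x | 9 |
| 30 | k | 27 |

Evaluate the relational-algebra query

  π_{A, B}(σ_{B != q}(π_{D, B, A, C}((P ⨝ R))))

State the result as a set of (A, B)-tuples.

Joining P and R on A yields {(13, 13, 32, 37, b, 19), (13, 13, 32, 37, q, 19), (13, 13, 32, 37, w, 33), (13, 20, 30, 18, b, 19), (13, 20, 30, 18, q, 19), (13, 20, 30, 18, w, 33), (16, 25, 23, 35, a, 10), (16, 25, 23, 35, n, 39), (27, 1, 29, 5, n, 34), (27, 1, 29, 5, q, 38), (27, 1, 29, 5, x, 7), (27, 1, 29, 5, x, 9), (27, 20, 10, 30, n, 34), (27, 20, 10, 30, q, 38), (27, 20, 10, 30, x, 7), (27, 20, 10, 30, x, 9), (27, 21, 16, 39, n, 34), (27, 21, 16, 39, q, 38), (27, 21, 16, 39, x, 7), (27, 21, 16, 39, x, 9), (27, 35, 13, 27, n, 34), (27, 35, 13, 27, q, 38), (27, 35, 13, 27, x, 7), (27, 35, 13, 27, x, 9)}.
π[D, B, A, C]: project onto (D, B, A, C) → {(10, a, 16, 35), (19, b, 13, 18), (19, b, 13, 37), (19, q, 13, 18), (19, q, 13, 37), (33, w, 13, 18), (33, w, 13, 37), (34, n, 27, 27), (34, n, 27, 30), (34, n, 27, 39), (34, n, 27, 5), (38, q, 27, 27), (38, q, 27, 30), (38, q, 27, 39), (38, q, 27, 5), (39, n, 16, 35), (7, x, 27, 27), (7, x, 27, 30), (7, x, 27, 39), (7, x, 27, 5), (9, x, 27, 27), (9, x, 27, 30), (9, x, 27, 39), (9, x, 27, 5)}
Filtering on B != q leaves {(10, a, 16, 35), (19, b, 13, 18), (19, b, 13, 37), (33, w, 13, 18), (33, w, 13, 37), (34, n, 27, 27), (34, n, 27, 30), (34, n, 27, 39), (34, n, 27, 5), (39, n, 16, 35), (7, x, 27, 27), (7, x, 27, 30), (7, x, 27, 39), (7, x, 27, 5), (9, x, 27, 27), (9, x, 27, 30), (9, x, 27, 39), (9, x, 27, 5)}.
π[A, B]: project onto (A, B) (12 duplicate(s) eliminated) → {(13, b), (13, w), (16, a), (16, n), (27, n), (27, x)}

{(13, b), (13, w), (16, a), (16, n), (27, n), (27, x)}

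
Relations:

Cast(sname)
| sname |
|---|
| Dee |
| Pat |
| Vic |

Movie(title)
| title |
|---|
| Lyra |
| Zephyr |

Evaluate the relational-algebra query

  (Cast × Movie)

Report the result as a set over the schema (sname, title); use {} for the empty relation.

{(Dee, Lyra), (Dee, Zephyr), (Pat, Lyra), (Pat, Zephyr), (Vic, Lyra), (Vic, Zephyr)}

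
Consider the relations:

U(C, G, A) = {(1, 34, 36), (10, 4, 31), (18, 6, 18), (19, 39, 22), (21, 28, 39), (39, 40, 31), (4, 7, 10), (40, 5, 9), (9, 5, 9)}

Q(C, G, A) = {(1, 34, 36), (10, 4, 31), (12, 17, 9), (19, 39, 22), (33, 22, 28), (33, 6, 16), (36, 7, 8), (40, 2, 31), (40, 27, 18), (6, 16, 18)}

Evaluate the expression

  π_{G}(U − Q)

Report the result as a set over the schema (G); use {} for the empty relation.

Taking the difference: {(18, 6, 18), (21, 28, 39), (39, 40, 31), (4, 7, 10), (40, 5, 9), (9, 5, 9)}
Keep only column(s) G (1 duplicate(s) eliminated): {28, 40, 5, 6, 7}

{28, 40, 5, 6, 7}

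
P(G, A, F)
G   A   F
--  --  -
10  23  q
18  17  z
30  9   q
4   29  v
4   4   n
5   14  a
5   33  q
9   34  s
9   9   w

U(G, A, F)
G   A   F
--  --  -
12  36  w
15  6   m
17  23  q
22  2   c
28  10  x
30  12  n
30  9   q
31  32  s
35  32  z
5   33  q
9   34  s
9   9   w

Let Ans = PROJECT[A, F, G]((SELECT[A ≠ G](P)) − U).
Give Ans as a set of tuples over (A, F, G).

{(14, a, 5), (17, z, 18), (23, q, 10), (29, v, 4)}

Apply σ_{A ≠ G}; surviving tuples: {(10, 23, q), (18, 17, z), (30, 9, q), (4, 29, v), (5, 14, a), (5, 33, q), (9, 34, s)}
Difference: {(10, 23, q), (18, 17, z), (30, 9, q), (4, 29, v), (5, 14, a), (5, 33, q), (9, 34, s)} with {(12, 36, w), (15, 6, m), (17, 23, q), (22, 2, c), (28, 10, x), (30, 12, n), (30, 9, q), (31, 32, s), (35, 32, z), (5, 33, q), (9, 34, s), (9, 9, w)} → {(10, 23, q), (18, 17, z), (4, 29, v), (5, 14, a)}
Keep only column(s) A, F, G: {(14, a, 5), (17, z, 18), (23, q, 10), (29, v, 4)}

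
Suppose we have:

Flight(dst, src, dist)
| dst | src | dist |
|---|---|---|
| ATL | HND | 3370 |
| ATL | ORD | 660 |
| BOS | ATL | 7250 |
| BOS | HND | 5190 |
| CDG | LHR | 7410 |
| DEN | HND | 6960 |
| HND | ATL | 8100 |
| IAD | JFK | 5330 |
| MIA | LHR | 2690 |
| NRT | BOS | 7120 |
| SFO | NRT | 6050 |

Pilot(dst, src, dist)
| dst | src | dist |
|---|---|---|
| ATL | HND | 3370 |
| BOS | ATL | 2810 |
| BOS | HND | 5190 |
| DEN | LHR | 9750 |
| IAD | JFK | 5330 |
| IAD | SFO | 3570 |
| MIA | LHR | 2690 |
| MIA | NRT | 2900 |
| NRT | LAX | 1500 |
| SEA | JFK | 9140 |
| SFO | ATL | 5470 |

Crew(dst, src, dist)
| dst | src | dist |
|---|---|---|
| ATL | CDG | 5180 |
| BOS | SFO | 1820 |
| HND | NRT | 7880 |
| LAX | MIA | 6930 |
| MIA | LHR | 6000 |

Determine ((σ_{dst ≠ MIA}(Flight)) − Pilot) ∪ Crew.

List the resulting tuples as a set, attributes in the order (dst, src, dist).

{(ATL, CDG, 5180), (ATL, ORD, 660), (BOS, ATL, 7250), (BOS, SFO, 1820), (CDG, LHR, 7410), (DEN, HND, 6960), (HND, ATL, 8100), (HND, NRT, 7880), (LAX, MIA, 6930), (MIA, LHR, 6000), (NRT, BOS, 7120), (SFO, NRT, 6050)}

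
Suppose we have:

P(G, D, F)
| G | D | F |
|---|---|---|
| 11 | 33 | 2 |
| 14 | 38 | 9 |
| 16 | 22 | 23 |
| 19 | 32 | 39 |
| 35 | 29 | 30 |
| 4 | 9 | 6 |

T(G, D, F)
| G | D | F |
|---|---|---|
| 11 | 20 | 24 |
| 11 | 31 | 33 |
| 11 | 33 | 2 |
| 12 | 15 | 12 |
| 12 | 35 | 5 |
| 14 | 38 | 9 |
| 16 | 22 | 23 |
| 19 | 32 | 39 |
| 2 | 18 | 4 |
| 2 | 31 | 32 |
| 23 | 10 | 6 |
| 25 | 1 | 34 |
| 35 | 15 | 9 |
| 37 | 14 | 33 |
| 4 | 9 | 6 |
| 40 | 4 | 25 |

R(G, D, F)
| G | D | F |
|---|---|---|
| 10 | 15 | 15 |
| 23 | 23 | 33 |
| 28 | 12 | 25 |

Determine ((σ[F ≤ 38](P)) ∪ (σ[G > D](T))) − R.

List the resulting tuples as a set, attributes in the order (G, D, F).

{(11, 33, 2), (14, 38, 9), (16, 22, 23), (23, 10, 6), (25, 1, 34), (35, 15, 9), (35, 29, 30), (37, 14, 33), (4, 9, 6), (40, 4, 25)}

Filtering on F ≤ 38 leaves {(11, 33, 2), (14, 38, 9), (16, 22, 23), (35, 29, 30), (4, 9, 6)}.
Filtering on G > D leaves {(23, 10, 6), (25, 1, 34), (35, 15, 9), (37, 14, 33), (40, 4, 25)}.
Set union of the two operands is {(11, 33, 2), (14, 38, 9), (16, 22, 23), (23, 10, 6), (25, 1, 34), (35, 15, 9), (35, 29, 30), (37, 14, 33), (4, 9, 6), (40, 4, 25)}.
Set difference of the two operands is {(11, 33, 2), (14, 38, 9), (16, 22, 23), (23, 10, 6), (25, 1, 34), (35, 15, 9), (35, 29, 30), (37, 14, 33), (4, 9, 6), (40, 4, 25)}.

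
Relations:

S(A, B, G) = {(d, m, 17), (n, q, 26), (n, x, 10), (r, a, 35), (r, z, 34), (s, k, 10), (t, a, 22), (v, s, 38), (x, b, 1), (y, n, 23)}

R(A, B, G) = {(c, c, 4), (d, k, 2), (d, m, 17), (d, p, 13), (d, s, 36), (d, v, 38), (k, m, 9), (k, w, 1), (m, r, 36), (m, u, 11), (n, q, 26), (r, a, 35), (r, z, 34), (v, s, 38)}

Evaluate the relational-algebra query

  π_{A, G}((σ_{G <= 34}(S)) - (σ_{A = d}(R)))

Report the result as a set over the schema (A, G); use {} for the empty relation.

Apply σ_{G <= 34}; surviving tuples: {(d, m, 17), (n, q, 26), (n, x, 10), (r, z, 34), (s, k, 10), (t, a, 22), (x, b, 1), (y, n, 23)}
Apply σ_{A = d}; surviving tuples: {(d, k, 2), (d, m, 17), (d, p, 13), (d, s, 36), (d, v, 38)}
Taking the difference: {(n, q, 26), (n, x, 10), (r, z, 34), (s, k, 10), (t, a, 22), (x, b, 1), (y, n, 23)}
Projecting to A, G: {(n, 10), (n, 26), (r, 34), (s, 10), (t, 22), (x, 1), (y, 23)}

{(n, 10), (n, 26), (r, 34), (s, 10), (t, 22), (x, 1), (y, 23)}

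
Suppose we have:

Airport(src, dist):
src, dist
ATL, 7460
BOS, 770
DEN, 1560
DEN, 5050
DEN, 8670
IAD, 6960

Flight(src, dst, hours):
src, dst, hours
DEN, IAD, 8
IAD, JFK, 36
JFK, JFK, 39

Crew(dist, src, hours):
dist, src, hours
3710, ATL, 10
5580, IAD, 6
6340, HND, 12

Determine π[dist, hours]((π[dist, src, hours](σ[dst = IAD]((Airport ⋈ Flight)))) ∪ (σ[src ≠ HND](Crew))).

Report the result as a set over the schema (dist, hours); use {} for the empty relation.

{(1560, 8), (3710, 10), (5050, 8), (5580, 6), (8670, 8)}

Joining Airport and Flight on src yields {(DEN, 1560, IAD, 8), (DEN, 5050, IAD, 8), (DEN, 8670, IAD, 8), (IAD, 6960, JFK, 36)}.
σ[dst = IAD]: keep tuples satisfying dst = IAD → {(DEN, 1560, IAD, 8), (DEN, 5050, IAD, 8), (DEN, 8670, IAD, 8)}
Projecting to dist, src, hours: {(1560, DEN, 8), (5050, DEN, 8), (8670, DEN, 8)}
σ[src ≠ HND]: keep tuples satisfying src ≠ HND → {(3710, ATL, 10), (5580, IAD, 6)}
Union: {(1560, DEN, 8), (5050, DEN, 8), (8670, DEN, 8)} with {(3710, ATL, 10), (5580, IAD, 6)} → {(1560, DEN, 8), (3710, ATL, 10), (5050, DEN, 8), (5580, IAD, 6), (8670, DEN, 8)}
Projecting to dist, hours: {(1560, 8), (3710, 10), (5050, 8), (5580, 6), (8670, 8)}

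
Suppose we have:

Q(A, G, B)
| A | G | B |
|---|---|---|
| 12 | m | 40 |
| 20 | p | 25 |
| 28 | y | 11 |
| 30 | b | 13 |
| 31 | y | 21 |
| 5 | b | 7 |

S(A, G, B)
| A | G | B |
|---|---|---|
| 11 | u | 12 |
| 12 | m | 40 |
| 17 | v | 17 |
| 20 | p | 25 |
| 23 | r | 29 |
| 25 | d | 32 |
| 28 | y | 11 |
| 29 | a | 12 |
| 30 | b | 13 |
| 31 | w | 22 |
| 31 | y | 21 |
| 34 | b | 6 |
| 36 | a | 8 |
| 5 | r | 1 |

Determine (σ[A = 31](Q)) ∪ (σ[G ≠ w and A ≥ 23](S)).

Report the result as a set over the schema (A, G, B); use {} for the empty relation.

{(23, r, 29), (25, d, 32), (28, y, 11), (29, a, 12), (30, b, 13), (31, y, 21), (34, b, 6), (36, a, 8)}

Apply σ_{A = 31}; surviving tuples: {(31, y, 21)}
Apply σ_{G ≠ w and A ≥ 23}; surviving tuples: {(23, r, 29), (25, d, 32), (28, y, 11), (29, a, 12), (30, b, 13), (31, y, 21), (34, b, 6), (36, a, 8)}
Union: {(31, y, 21)} with {(23, r, 29), (25, d, 32), (28, y, 11), (29, a, 12), (30, b, 13), (31, y, 21), (34, b, 6), (36, a, 8)} → {(23, r, 29), (25, d, 32), (28, y, 11), (29, a, 12), (30, b, 13), (31, y, 21), (34, b, 6), (36, a, 8)}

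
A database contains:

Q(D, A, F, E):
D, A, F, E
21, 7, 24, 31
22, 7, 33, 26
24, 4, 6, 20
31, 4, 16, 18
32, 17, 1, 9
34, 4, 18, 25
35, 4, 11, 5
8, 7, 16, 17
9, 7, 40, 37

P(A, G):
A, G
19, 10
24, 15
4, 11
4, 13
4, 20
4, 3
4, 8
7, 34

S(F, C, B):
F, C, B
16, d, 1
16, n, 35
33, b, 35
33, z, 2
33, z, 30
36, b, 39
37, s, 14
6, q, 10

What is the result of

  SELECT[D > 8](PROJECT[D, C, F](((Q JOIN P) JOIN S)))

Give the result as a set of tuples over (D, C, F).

{(22, b, 33), (22, z, 33), (24, q, 6), (31, d, 16), (31, n, 16)}

Q ⋈ P (natural join on A): {(21, 7, 24, 31, 34), (22, 7, 33, 26, 34), (24, 4, 6, 20, 11), (24, 4, 6, 20, 13), (24, 4, 6, 20, 20), (24, 4, 6, 20, 3), (24, 4, 6, 20, 8), (31, 4, 16, 18, 11), (31, 4, 16, 18, 13), (31, 4, 16, 18, 20), (31, 4, 16, 18, 3), (31, 4, 16, 18, 8), (34, 4, 18, 25, 11), (34, 4, 18, 25, 13), (34, 4, 18, 25, 20), (34, 4, 18, 25, 3), (34, 4, 18, 25, 8), (35, 4, 11, 5, 11), (35, 4, 11, 5, 13), (35, 4, 11, 5, 20), (35, 4, 11, 5, 3), (35, 4, 11, 5, 8), (8, 7, 16, 17, 34), (9, 7, 40, 37, 34)}
(Q JOIN P) ⋈ S (natural join on F): {(22, 7, 33, 26, 34, b, 35), (22, 7, 33, 26, 34, z, 2), (22, 7, 33, 26, 34, z, 30), (24, 4, 6, 20, 11, q, 10), (24, 4, 6, 20, 13, q, 10), (24, 4, 6, 20, 20, q, 10), (24, 4, 6, 20, 3, q, 10), (24, 4, 6, 20, 8, q, 10), (31, 4, 16, 18, 11, d, 1), (31, 4, 16, 18, 11, n, 35), (31, 4, 16, 18, 13, d, 1), (31, 4, 16, 18, 13, n, 35), (31, 4, 16, 18, 20, d, 1), (31, 4, 16, 18, 20, n, 35), (31, 4, 16, 18, 3, d, 1), (31, 4, 16, 18, 3, n, 35), (31, 4, 16, 18, 8, d, 1), (31, 4, 16, 18, 8, n, 35), (8, 7, 16, 17, 34, d, 1), (8, 7, 16, 17, 34, n, 35)}
π_{D, C, F} gives {(22, b, 33), (22, z, 33), (24, q, 6), (31, d, 16), (31, n, 16), (8, d, 16), (8, n, 16)} (13 duplicate(s) eliminated).
Filtering on D > 8 leaves {(22, b, 33), (22, z, 33), (24, q, 6), (31, d, 16), (31, n, 16)}.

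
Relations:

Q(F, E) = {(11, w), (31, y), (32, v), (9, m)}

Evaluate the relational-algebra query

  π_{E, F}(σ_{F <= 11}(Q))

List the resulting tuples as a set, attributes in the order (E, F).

{(m, 9), (w, 11)}

Apply σ_{F <= 11}; surviving tuples: {(11, w), (9, m)}
π[E, F]: project onto (E, F) → {(m, 9), (w, 11)}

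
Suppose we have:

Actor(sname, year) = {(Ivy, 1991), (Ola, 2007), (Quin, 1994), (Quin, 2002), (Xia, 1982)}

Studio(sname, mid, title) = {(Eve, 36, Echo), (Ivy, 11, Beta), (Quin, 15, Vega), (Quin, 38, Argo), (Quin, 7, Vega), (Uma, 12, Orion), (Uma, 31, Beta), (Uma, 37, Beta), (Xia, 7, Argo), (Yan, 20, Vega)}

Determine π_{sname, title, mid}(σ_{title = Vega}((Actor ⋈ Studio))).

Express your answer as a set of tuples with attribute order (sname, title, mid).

{(Quin, Vega, 15), (Quin, Vega, 7)}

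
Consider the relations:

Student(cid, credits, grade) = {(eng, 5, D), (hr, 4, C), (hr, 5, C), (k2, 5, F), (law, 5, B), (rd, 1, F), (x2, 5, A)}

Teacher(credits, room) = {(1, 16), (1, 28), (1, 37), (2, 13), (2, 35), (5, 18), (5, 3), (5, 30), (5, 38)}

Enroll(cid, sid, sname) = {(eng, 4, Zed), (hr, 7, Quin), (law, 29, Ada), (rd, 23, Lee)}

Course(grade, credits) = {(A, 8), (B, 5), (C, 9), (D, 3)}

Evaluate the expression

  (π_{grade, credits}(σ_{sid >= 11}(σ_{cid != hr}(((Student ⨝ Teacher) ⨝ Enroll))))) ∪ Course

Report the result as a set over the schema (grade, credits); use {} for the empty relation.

{(A, 8), (B, 5), (C, 9), (D, 3), (F, 1)}

Natural join on credits: {(eng, 5, D, 18), (eng, 5, D, 3), (eng, 5, D, 30), (eng, 5, D, 38), (hr, 5, C, 18), (hr, 5, C, 3), (hr, 5, C, 30), (hr, 5, C, 38), (k2, 5, F, 18), (k2, 5, F, 3), (k2, 5, F, 30), (k2, 5, F, 38), (law, 5, B, 18), (law, 5, B, 3), (law, 5, B, 30), (law, 5, B, 38), (rd, 1, F, 16), (rd, 1, F, 28), (rd, 1, F, 37), (x2, 5, A, 18), (x2, 5, A, 3), (x2, 5, A, 30), (x2, 5, A, 38)}
Natural join on cid: {(eng, 5, D, 18, 4, Zed), (eng, 5, D, 3, 4, Zed), (eng, 5, D, 30, 4, Zed), (eng, 5, D, 38, 4, Zed), (hr, 5, C, 18, 7, Quin), (hr, 5, C, 3, 7, Quin), (hr, 5, C, 30, 7, Quin), (hr, 5, C, 38, 7, Quin), (law, 5, B, 18, 29, Ada), (law, 5, B, 3, 29, Ada), (law, 5, B, 30, 29, Ada), (law, 5, B, 38, 29, Ada), (rd, 1, F, 16, 23, Lee), (rd, 1, F, 28, 23, Lee), (rd, 1, F, 37, 23, Lee)}
σ[cid != hr]: keep tuples satisfying cid != hr → {(eng, 5, D, 18, 4, Zed), (eng, 5, D, 3, 4, Zed), (eng, 5, D, 30, 4, Zed), (eng, 5, D, 38, 4, Zed), (law, 5, B, 18, 29, Ada), (law, 5, B, 3, 29, Ada), (law, 5, B, 30, 29, Ada), (law, 5, B, 38, 29, Ada), (rd, 1, F, 16, 23, Lee), (rd, 1, F, 28, 23, Lee), (rd, 1, F, 37, 23, Lee)}
σ[sid >= 11]: keep tuples satisfying sid >= 11 → {(law, 5, B, 18, 29, Ada), (law, 5, B, 3, 29, Ada), (law, 5, B, 30, 29, Ada), (law, 5, B, 38, 29, Ada), (rd, 1, F, 16, 23, Lee), (rd, 1, F, 28, 23, Lee), (rd, 1, F, 37, 23, Lee)}
Keep only column(s) grade, credits (5 duplicate(s) eliminated): {(B, 5), (F, 1)}
Set union of the two operands is {(A, 8), (B, 5), (C, 9), (D, 3), (F, 1)}.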